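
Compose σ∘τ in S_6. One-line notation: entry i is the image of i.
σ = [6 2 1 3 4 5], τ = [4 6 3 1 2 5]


σ∘τ: apply τ first, then σ
1 →τ 4 →σ 3
2 →τ 6 →σ 5
3 →τ 3 →σ 1
4 →τ 1 →σ 6
5 →τ 2 →σ 2
6 →τ 5 →σ 4

σ∘τ = [3 5 1 6 2 4]


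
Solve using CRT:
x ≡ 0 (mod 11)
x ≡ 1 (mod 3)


m₁ = 11, m₂ = 3, gcd = 1, so CRT applies. M = m₁·m₂ = 33
Let M₁ = M/m₁ = 3, M₂ = M/m₂ = 11
Find y₁ ≡ M₁⁻¹ (mod m₁): 3⁻¹ ≡ 4 (mod 11)
Find y₂ ≡ M₂⁻¹ (mod m₂): 11⁻¹ ≡ 2 (mod 3)
x = a₁·M₁·y₁ + a₂·M₂·y₂ = 0·3·4 + 1·11·2 = 22
Reduce mod 33: x ≡ 22
Check: 22 mod 11 = 0 ✓, 22 mod 3 = 1 ✓

x ≡ 22 (mod 33)


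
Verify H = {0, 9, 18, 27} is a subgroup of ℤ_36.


Subgroup test for H = {0, 9, 18, 27} in (ℤ_36, +):
(1) 0 ∈ H? Yes
(2) Closure: for all a,b ∈ H, (a+b) mod 36 ∈ H? Yes
(3) Inverses: for all a ∈ H, -a mod 36 ∈ H? Yes

Yes, H is a subgroup of ℤ_36


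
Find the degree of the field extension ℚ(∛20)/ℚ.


∛20 has minimal polynomial x³ - 20 (irreducible over ℚ since 20 is not a perfect cube)

[ℚ(∛20)/ℚ] = 3


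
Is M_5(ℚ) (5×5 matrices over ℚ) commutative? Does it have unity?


Matrix multiplication is non-commutative for n ≥ 2; the identity matrix I is the unity; singular matrices give zero divisors, so not an integral domain
Commutative: No
Integral domain: No
Has unity: Yes

M_5(ℚ) (5×5 matrices over ℚ): Commutative=No, Unity=Yes


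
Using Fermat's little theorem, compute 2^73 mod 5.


Fermat's little theorem: if p is prime and gcd(a,p)=1, then a^(p-1) ≡ 1 (mod p)
p = 5 is prime, gcd(2,5) = 1
Reduce exponent: 73 mod 4 = 1
So 2^73 ≡ 2^1 (mod 5)
2^1 mod 5 = 2

2^73 ≡ 2 (mod 5)


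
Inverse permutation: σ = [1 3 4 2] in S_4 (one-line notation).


To find σ⁻¹, swap domain and range:
σ(1) = 1 → σ⁻¹(1) = 1
σ(2) = 3 → σ⁻¹(3) = 2
σ(3) = 4 → σ⁻¹(4) = 3
σ(4) = 2 → σ⁻¹(2) = 4

σ⁻¹ = [1 4 2 3]


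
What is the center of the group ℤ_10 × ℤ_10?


Z(G) = {g ∈ G | gx = xg for all x ∈ G}
Direct product of abelian groups is abelian, so Z(G) = G

Z(ℤ_10 × ℤ_10) = ℤ_10 × ℤ_10


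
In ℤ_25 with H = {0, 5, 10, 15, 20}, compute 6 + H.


6 + H = {6 + h (mod 25) : h ∈ H}
6+0=6, 6+5=11, 6+10=16, 6+15=21, 6+20=1
6 + H = {1, 6, 11, 16, 21} = 1 + H

6 + H = {1, 6, 11, 16, 21}


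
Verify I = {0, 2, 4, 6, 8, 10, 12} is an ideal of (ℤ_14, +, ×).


Check ideal conditions for I = {0, 2, 4, 6, 8, 10, 12} in ℤ_14:
(1) I is an additive subgroup? Yes
(2) For r ∈ ℤ_14 and a ∈ I: r·a ∈ I? Yes

Yes, I is an ideal of ℤ_14


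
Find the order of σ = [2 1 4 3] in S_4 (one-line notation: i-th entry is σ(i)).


Cycle decomposition: (1 2) (3 4)
Cycle lengths: 2, 2
Order = lcm(2, 2) = 2

ord(σ) = 2


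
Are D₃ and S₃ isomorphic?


Comparing D₃ and S₃:
Both are the unique non-abelian group of order 6

Yes, D₃ ≅ S₃


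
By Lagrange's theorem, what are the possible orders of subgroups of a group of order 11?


Lagrange's theorem: |H| divides |G|
|G| = 11
Divisors of 11: 1, 11

Possible subgroup orders: {1, 11}


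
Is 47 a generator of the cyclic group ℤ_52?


g generates ℤ_n iff gcd(g, n) = 1
gcd(47, 52) = 1
Since gcd = 1, 47 is a generator.

Yes, 47 generates ℤ_52


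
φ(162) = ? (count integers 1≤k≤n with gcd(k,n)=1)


Factor n: 162 = 2 × 3^4
φ(n) = n · ∏(1 - 1/p) over distinct primes p | n
φ(162) = 162 · (1 - 1/2) · (1 - 1/3) = 54

φ(162) = 54


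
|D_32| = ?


|D_n| = 2n (n rotations and n reflections)
|D_32| = 2×32 = 64

|D_32| = 64


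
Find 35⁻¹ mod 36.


Use the extended Euclidean algorithm to write 1 = 35·s + 36·t; then s mod 36 is the inverse.
Euclidean algorithm:
  35 = 0·36 + 35
  36 = 1·35 + 1
  35 = 35·1 + 0
gcd(35,36) = 1
Back-substitution gives: 35·(-1) + 36·(1) = 1
So 35⁻¹ ≡ -1 ≡ 35 (mod 36)
Check: 35 × 35 = 1225 ≡ 1 (mod 36) ✓

35⁻¹ ≡ 35 (mod 36)


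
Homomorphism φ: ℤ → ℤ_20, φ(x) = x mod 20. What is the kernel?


Kernel = preimage of identity
ker(φ) = {x ∈ ℤ : x ≡ 0 (mod 20)} = 20ℤ = {0, ±20, ±40, ...}

ker(φ) = 20ℤ


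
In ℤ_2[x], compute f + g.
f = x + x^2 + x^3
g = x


Add coefficients mod 2:
x^0: 0 + 0 = 0 (mod 2)
x^1: 1 + 1 = 0 (mod 2)
x^2: 1 + 0 = 1 (mod 2)
x^3: 1 + 0 = 1 (mod 2)
Result: x^2 + x^3

f + g = x^2 + x^3


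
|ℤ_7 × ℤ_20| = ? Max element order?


|ℤ_7 × ℤ_20| = 7 × 20 = 140
Max element order = lcm(7,20) = 140
Cyclic? Yes (gcd=1)

|ℤ_7×ℤ_20| = 140, max element order = 140


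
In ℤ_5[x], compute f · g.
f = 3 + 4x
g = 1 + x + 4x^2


Expand and collect like terms; reduce coefficients mod 5:
x^0: 3·1 = 3 ≡ 3 (mod 5)
x^1: 3·1 + 4·1 = 7 ≡ 2 (mod 5)
x^2: 3·4 + 4·1 = 16 ≡ 1 (mod 5)
x^3: 4·4 = 16 ≡ 1 (mod 5)
Result: 3 + 2x + x^2 + x^3

f · g = 3 + 2x + x^2 + x^3


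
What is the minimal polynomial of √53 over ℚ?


√53 satisfies x² - 53 = 0, irreducible over ℚ since 53 is squarefree

Minimal polynomial: x² - 53


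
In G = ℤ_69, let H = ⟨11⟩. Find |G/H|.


|⟨11⟩| = n / gcd(11, 69) = 69 / 1 = 69
H is normal (ℤ_69 is abelian).
|G/H| = |G| / |H| = 69 / 69 = 1

|G/H| = 1


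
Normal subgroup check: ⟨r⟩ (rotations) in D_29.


H = ⟨r⟩ (rotations) in D_29
The rotation subgroup ⟨r⟩ has index 2 in D_29, so it is normal

Yes, normal subgroup


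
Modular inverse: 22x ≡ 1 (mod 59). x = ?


Use the extended Euclidean algorithm to write 1 = 22·s + 59·t; then s mod 59 is the inverse.
Euclidean algorithm:
  22 = 0·59 + 22
  59 = 2·22 + 15
  22 = 1·15 + 7
  15 = 2·7 + 1
  7 = 7·1 + 0
gcd(22,59) = 1
Back-substitution gives: 22·(-8) + 59·(3) = 1
So 22⁻¹ ≡ -8 ≡ 51 (mod 59)
Check: 22 × 51 = 1122 ≡ 1 (mod 59) ✓

22⁻¹ ≡ 51 (mod 59)


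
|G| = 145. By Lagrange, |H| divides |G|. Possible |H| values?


Lagrange's theorem: |H| divides |G|
|G| = 145
Divisors of 145: 1, 5, 29, 145

Possible subgroup orders: {1, 5, 29, 145}


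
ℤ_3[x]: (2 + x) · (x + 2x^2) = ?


Expand and collect like terms; reduce coefficients mod 3:
x^0: 2·0 = 0 ≡ 0 (mod 3)
x^1: 2·1 + 1·0 = 2 ≡ 2 (mod 3)
x^2: 2·2 + 1·1 = 5 ≡ 2 (mod 3)
x^3: 1·2 = 2 ≡ 2 (mod 3)
Result: 2x + 2x^2 + 2x^3

f · g = 2x + 2x^2 + 2x^3


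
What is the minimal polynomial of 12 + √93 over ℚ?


Let α = 12 + √93. Then α - 12 = √93, so (α - 12)² = 93, giving α² - 24α + 51 = 0. Degree 2 and α ∉ ℚ, so this is the minimal polynomial.

Minimal polynomial: x² - 24x + 51


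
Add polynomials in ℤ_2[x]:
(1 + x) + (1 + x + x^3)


Add coefficients mod 2:
x^0: 1 + 1 = 0 (mod 2)
x^1: 1 + 1 = 0 (mod 2)
x^2: 0 + 0 = 0 (mod 2)
x^3: 0 + 1 = 1 (mod 2)
Result: x^3

f + g = x^3


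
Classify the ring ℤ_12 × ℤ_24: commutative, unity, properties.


Direct product ring; commutative with unity (1,1); but (1,0)·(0,1) = (0,0) gives zero divisors, so not an integral domain
Commutative: Yes
Integral domain: No
Has unity: Yes

ℤ_12 × ℤ_24: Commutative=Yes, Unity=Yes


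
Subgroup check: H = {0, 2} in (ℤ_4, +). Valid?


Subgroup test for H = {0, 2} in (ℤ_4, +):
(1) 0 ∈ H? Yes
(2) Closure: for all a,b ∈ H, (a+b) mod 4 ∈ H? Yes
(3) Inverses: for all a ∈ H, -a mod 4 ∈ H? Yes

Yes, H is a subgroup of ℤ_4


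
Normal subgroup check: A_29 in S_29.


H = A_29 in S_29
A_29 has index 2 in S_29, and every subgroup of index 2 is normal

Yes, normal subgroup


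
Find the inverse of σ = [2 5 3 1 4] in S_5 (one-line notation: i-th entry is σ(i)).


To find σ⁻¹, swap domain and range:
σ(1) = 2 → σ⁻¹(2) = 1
σ(2) = 5 → σ⁻¹(5) = 2
σ(3) = 3 → σ⁻¹(3) = 3
σ(4) = 1 → σ⁻¹(1) = 4
σ(5) = 4 → σ⁻¹(4) = 5

σ⁻¹ = [4 1 3 5 2]


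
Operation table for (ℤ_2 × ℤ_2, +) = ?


Elements: {(0,0), (0,1), (1,0), (1,1)}
Operation: componentwise addition mod (2, 2)
Entry (a, b) = ((a₁+b₁) mod 2, (a₂+b₂) mod 2)

Cayley table:
      | (0,0) | (0,1) | (1,0) | (1,1)
(0,0) | (0,0) | (0,1) | (1,0) | (1,1)
(0,1) | (0,1) | (0,0) | (1,1) | (1,0)
(1,0) | (1,0) | (1,1) | (0,0) | (0,1)
(1,1) | (1,1) | (1,0) | (0,1) | (0,0)


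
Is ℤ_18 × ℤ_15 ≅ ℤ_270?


Comparing ℤ_18 × ℤ_15 and ℤ_270:
gcd(18,15) = 3 ≠ 1. Max element order in ℤ_18×ℤ_15 is lcm(18,15) = 90 < 270, so it has no element of order 270

No, ℤ_18 × ℤ_15 ≇ ℤ_270


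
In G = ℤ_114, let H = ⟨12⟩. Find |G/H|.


|⟨12⟩| = n / gcd(12, 114) = 114 / 6 = 19
H is normal (ℤ_114 is abelian).
|G/H| = |G| / |H| = 114 / 19 = 6

|G/H| = 6


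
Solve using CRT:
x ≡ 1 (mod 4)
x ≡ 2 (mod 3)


m₁ = 4, m₂ = 3, gcd = 1, so CRT applies. M = m₁·m₂ = 12
Let M₁ = M/m₁ = 3, M₂ = M/m₂ = 4
Find y₁ ≡ M₁⁻¹ (mod m₁): 3⁻¹ ≡ 3 (mod 4)
Find y₂ ≡ M₂⁻¹ (mod m₂): 4⁻¹ ≡ 1 (mod 3)
x = a₁·M₁·y₁ + a₂·M₂·y₂ = 1·3·3 + 2·4·1 = 17
Reduce mod 12: x ≡ 5
Check: 5 mod 4 = 1 ✓, 5 mod 3 = 2 ✓

x ≡ 5 (mod 12)


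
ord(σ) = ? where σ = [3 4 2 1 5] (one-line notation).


Cycle decomposition: (1 3 2 4)
Cycle lengths: 4
Order = lcm(4) = 4

ord(σ) = 4


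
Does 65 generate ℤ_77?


g generates ℤ_n iff gcd(g, n) = 1
gcd(65, 77) = 1
Since gcd = 1, 65 is a generator.

Yes, 65 generates ℤ_77


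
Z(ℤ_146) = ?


Z(G) = {g ∈ G | gx = xg for all x ∈ G}
ℤ_146 is abelian, so Z(G) = G

Z(ℤ_146) = ℤ_146


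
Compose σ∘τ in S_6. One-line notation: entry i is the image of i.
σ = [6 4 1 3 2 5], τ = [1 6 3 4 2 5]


σ∘τ: apply τ first, then σ
1 →τ 1 →σ 6
2 →τ 6 →σ 5
3 →τ 3 →σ 1
4 →τ 4 →σ 3
5 →τ 2 →σ 4
6 →τ 5 →σ 2

σ∘τ = [6 5 1 3 4 2]


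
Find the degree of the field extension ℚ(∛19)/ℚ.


∛19 has minimal polynomial x³ - 19 (irreducible over ℚ since 19 is not a perfect cube)

[ℚ(∛19)/ℚ] = 3


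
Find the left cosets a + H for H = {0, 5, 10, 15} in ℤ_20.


H = {0, 5, 10, 15}, |H| = 4
Number of cosets = |G|/|H| = 20/4 = 5
0 + H = {0, 5, 10, 15}
1 + H = {1, 6, 11, 16}
2 + H = {2, 7, 12, 17}
3 + H = {3, 8, 13, 18}
4 + H = {4, 9, 14, 19}

Cosets: 0+H={0,5,10,15}; 1+H={1,6,11,16}; 2+H={2,7,12,17}; 3+H={3,8,13,18}; 4+H={4,9,14,19}


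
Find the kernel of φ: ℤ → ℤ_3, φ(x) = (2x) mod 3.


Kernel = preimage of identity
ker(φ) = {x ∈ ℤ : 2x ≡ 0 (mod 3)}. gcd(2,3) = 1, so 2x ≡ 0 (mod 3) ⟺ x ≡ 0 (mod 3/1 = 3). Hence ker(φ) = 3ℤ

ker(φ) = 3ℤ


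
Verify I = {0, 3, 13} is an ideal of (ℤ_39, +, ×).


Check ideal conditions for I = {0, 3, 13} in ℤ_39:
(1) I is an additive subgroup? No
(2) For r ∈ ℤ_39 and a ∈ I: r·a ∈ I? No  [counterexample: r=2, a=3, r·a mod 39 = 6 ∉ I]

No, I is not an ideal of ℤ_39


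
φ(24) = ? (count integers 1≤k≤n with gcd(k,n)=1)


φ(n) = count of k ∈ {1,...,n} with gcd(k,n)=1
Coprimes to 24: {1, 5, 7, 11, 13, 17, 19, 23}
Count: 8

φ(24) = 8


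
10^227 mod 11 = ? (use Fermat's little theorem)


Fermat's little theorem: if p is prime and gcd(a,p)=1, then a^(p-1) ≡ 1 (mod p)
p = 11 is prime, gcd(10,11) = 1
Reduce exponent: 227 mod 10 = 7
So 10^227 ≡ 10^7 (mod 11)
10^7 mod 11 = 10

10^227 ≡ 10 (mod 11)


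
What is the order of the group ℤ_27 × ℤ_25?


|A × B| = |A| · |B|
|ℤ_27 × ℤ_25| = 27 × 25 = 675

|ℤ_27 × ℤ_25| = 675


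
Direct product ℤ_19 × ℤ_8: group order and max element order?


|ℤ_19 × ℤ_8| = 19 × 8 = 152
Max element order = lcm(19,8) = 152
Cyclic? Yes (gcd=1)

|ℤ_19×ℤ_8| = 152, max element order = 152


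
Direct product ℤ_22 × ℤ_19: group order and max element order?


|ℤ_22 × ℤ_19| = 22 × 19 = 418
Max element order = lcm(22,19) = 418
Cyclic? Yes (gcd=1)

|ℤ_22×ℤ_19| = 418, max element order = 418


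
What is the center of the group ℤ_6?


Z(G) = {g ∈ G | gx = xg for all x ∈ G}
ℤ_6 is abelian, so Z(G) = G

Z(ℤ_6) = ℤ_6


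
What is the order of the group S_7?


|S_n| = n! (number of permutations of n symbols)
|S_7| = 7! = 5040

|S_7| = 5040


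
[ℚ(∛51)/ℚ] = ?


∛51 has minimal polynomial x³ - 51 (irreducible over ℚ since 51 is not a perfect cube)

[ℚ(∛51)/ℚ] = 3


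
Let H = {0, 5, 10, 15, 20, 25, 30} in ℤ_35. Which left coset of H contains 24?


24 + H = {24 + h (mod 35) : h ∈ H}
24+0=24, 24+5=29, 24+10=34, 24+15=4, 24+20=9, 24+25=14, 24+30=19
24 + H = {4, 9, 14, 19, 24, 29, 34} = 4 + H

24 + H = {4, 9, 14, 19, 24, 29, 34}


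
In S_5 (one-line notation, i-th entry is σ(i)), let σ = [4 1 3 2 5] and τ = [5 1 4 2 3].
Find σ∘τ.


σ∘τ: apply τ first, then σ
1 →τ 5 →σ 5
2 →τ 1 →σ 4
3 →τ 4 →σ 2
4 →τ 2 →σ 1
5 →τ 3 →σ 3

σ∘τ = [5 4 2 1 3]


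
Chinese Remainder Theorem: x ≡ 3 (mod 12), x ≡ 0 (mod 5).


m₁ = 12, m₂ = 5, gcd = 1, so CRT applies. M = m₁·m₂ = 60
Let M₁ = M/m₁ = 5, M₂ = M/m₂ = 12
Find y₁ ≡ M₁⁻¹ (mod m₁): 5⁻¹ ≡ 5 (mod 12)
Find y₂ ≡ M₂⁻¹ (mod m₂): 12⁻¹ ≡ 3 (mod 5)
x = a₁·M₁·y₁ + a₂·M₂·y₂ = 3·5·5 + 0·12·3 = 75
Reduce mod 60: x ≡ 15
Check: 15 mod 12 = 3 ✓, 15 mod 5 = 0 ✓

x ≡ 15 (mod 60)


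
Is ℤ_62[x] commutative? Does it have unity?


ℤ_62 has zero divisors (2·31 ≡ 0), and these lift to constant zero divisors in ℤ_62[x]; so not an integral domain
Commutative: Yes
Integral domain: No
Has unity: Yes

ℤ_62[x]: Commutative=Yes, Unity=Yes


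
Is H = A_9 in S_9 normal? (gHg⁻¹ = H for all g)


H = A_9 in S_9
A_9 has index 2 in S_9, and every subgroup of index 2 is normal

Yes, normal subgroup


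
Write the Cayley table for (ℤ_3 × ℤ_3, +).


Elements: {(0,0), (0,1), (0,2), (1,0), (1,1), (1,2), (2,0), (2,1), (2,2)}
Operation: componentwise addition mod (3, 3)
Entry (a, b) = ((a₁+b₁) mod 3, (a₂+b₂) mod 3)

Cayley table:
      | (0,0) | (0,1) | (0,2) | (1,0) | (1,1) | (1,2) | (2,0) | (2,1) | (2,2)
(0,0) | (0,0) | (0,1) | (0,2) | (1,0) | (1,1) | (1,2) | (2,0) | (2,1) | (2,2)
(0,1) | (0,1) | (0,2) | (0,0) | (1,1) | (1,2) | (1,0) | (2,1) | (2,2) | (2,0)
(0,2) | (0,2) | (0,0) | (0,1) | (1,2) | (1,0) | (1,1) | (2,2) | (2,0) | (2,1)
(1,0) | (1,0) | (1,1) | (1,2) | (2,0) | (2,1) | (2,2) | (0,0) | (0,1) | (0,2)
(1,1) | (1,1) | (1,2) | (1,0) | (2,1) | (2,2) | (2,0) | (0,1) | (0,2) | (0,0)
(1,2) | (1,2) | (1,0) | (1,1) | (2,2) | (2,0) | (2,1) | (0,2) | (0,0) | (0,1)
(2,0) | (2,0) | (2,1) | (2,2) | (0,0) | (0,1) | (0,2) | (1,0) | (1,1) | (1,2)
(2,1) | (2,1) | (2,2) | (2,0) | (0,1) | (0,2) | (0,0) | (1,1) | (1,2) | (1,0)
(2,2) | (2,2) | (2,0) | (2,1) | (0,2) | (0,0) | (0,1) | (1,2) | (1,0) | (1,1)


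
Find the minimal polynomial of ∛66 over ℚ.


∛66 satisfies x³ - 66 = 0, irreducible over ℚ (no rational root; 66 is not a perfect cube)

Minimal polynomial: x³ - 66


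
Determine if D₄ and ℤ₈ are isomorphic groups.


Comparing D₄ and ℤ₈:
D₄ is non-abelian, ℤ₈ is abelian

No, D₄ ≇ ℤ₈


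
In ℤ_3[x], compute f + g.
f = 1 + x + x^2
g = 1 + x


Add coefficients mod 3:
x^0: 1 + 1 = 2 (mod 3)
x^1: 1 + 1 = 2 (mod 3)
x^2: 1 + 0 = 1 (mod 3)
Result: 2 + 2x + x^2

f + g = 2 + 2x + x^2


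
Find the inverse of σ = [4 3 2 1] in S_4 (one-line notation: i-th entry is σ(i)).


To find σ⁻¹, swap domain and range:
σ(1) = 4 → σ⁻¹(4) = 1
σ(2) = 3 → σ⁻¹(3) = 2
σ(3) = 2 → σ⁻¹(2) = 3
σ(4) = 1 → σ⁻¹(1) = 4

σ⁻¹ = [4 3 2 1]


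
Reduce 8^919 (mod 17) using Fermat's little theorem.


Fermat's little theorem: if p is prime and gcd(a,p)=1, then a^(p-1) ≡ 1 (mod p)
p = 17 is prime, gcd(8,17) = 1
Reduce exponent: 919 mod 16 = 7
So 8^919 ≡ 8^7 (mod 17)
8^7 mod 17 = 15

8^919 ≡ 15 (mod 17)


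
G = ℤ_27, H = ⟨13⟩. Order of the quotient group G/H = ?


|⟨13⟩| = n / gcd(13, 27) = 27 / 1 = 27
H is normal (ℤ_27 is abelian).
|G/H| = |G| / |H| = 27 / 27 = 1

|G/H| = 1


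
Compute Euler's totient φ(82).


Factor n: 82 = 2 × 41
φ(n) = n · ∏(1 - 1/p) over distinct primes p | n
φ(82) = 82 · (1 - 1/2) · (1 - 1/41) = 40

φ(82) = 40


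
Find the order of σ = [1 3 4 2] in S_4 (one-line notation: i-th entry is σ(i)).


Cycle decomposition: (2 3 4)
Cycle lengths: 3
Order = lcm(3) = 3

ord(σ) = 3


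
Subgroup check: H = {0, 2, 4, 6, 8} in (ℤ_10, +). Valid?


Subgroup test for H = {0, 2, 4, 6, 8} in (ℤ_10, +):
(1) 0 ∈ H? Yes
(2) Closure: for all a,b ∈ H, (a+b) mod 10 ∈ H? Yes
(3) Inverses: for all a ∈ H, -a mod 10 ∈ H? Yes

Yes, H is a subgroup of ℤ_10


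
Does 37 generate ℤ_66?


g generates ℤ_n iff gcd(g, n) = 1
gcd(37, 66) = 1
Since gcd = 1, 37 is a generator.

Yes, 37 generates ℤ_66


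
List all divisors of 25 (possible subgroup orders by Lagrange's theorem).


Lagrange's theorem: |H| divides |G|
|G| = 25
Divisors of 25: 1, 5, 25

Possible subgroup orders: {1, 5, 25}


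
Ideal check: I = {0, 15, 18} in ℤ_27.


Check ideal conditions for I = {0, 15, 18} in ℤ_27:
(1) I is an additive subgroup? No
(2) For r ∈ ℤ_27 and a ∈ I: r·a ∈ I? No  [counterexample: r=2, a=15, r·a mod 27 = 3 ∉ I]

No, I is not an ideal of ℤ_27


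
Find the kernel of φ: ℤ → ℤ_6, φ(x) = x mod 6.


Kernel = preimage of identity
ker(φ) = {x ∈ ℤ : x ≡ 0 (mod 6)} = 6ℤ = {0, ±6, ±12, ...}

ker(φ) = 6ℤ


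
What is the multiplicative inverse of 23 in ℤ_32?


Use the extended Euclidean algorithm to write 1 = 23·s + 32·t; then s mod 32 is the inverse.
Euclidean algorithm:
  23 = 0·32 + 23
  32 = 1·23 + 9
  23 = 2·9 + 5
  9 = 1·5 + 4
  5 = 1·4 + 1
  4 = 4·1 + 0
gcd(23,32) = 1
Back-substitution gives: 23·(7) + 32·(-5) = 1
So 23⁻¹ ≡ 7 ≡ 7 (mod 32)
Check: 23 × 7 = 161 ≡ 1 (mod 32) ✓

23⁻¹ ≡ 7 (mod 32)


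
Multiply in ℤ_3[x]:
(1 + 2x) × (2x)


Expand and collect like terms; reduce coefficients mod 3:
x^0: 1·0 = 0 ≡ 0 (mod 3)
x^1: 1·2 + 2·0 = 2 ≡ 2 (mod 3)
x^2: 2·2 = 4 ≡ 1 (mod 3)
Result: 2x + x^2

f · g = 2x + x^2


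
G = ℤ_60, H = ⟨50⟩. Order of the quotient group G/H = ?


|⟨50⟩| = n / gcd(50, 60) = 60 / 10 = 6
H is normal (ℤ_60 is abelian).
|G/H| = |G| / |H| = 60 / 6 = 10

|G/H| = 10


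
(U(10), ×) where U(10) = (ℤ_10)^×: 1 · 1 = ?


Operation: multiplication mod 10
1 · 1 = (a × b) mod 10 with a = 1, b = 1

1 · 1 = 1


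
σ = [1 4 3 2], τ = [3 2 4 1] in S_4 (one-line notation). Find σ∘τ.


σ∘τ: apply τ first, then σ
1 →τ 3 →σ 3
2 →τ 2 →σ 4
3 →τ 4 →σ 2
4 →τ 1 →σ 1

σ∘τ = [3 4 2 1]


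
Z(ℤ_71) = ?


Z(G) = {g ∈ G | gx = xg for all x ∈ G}
ℤ_71 is abelian, so Z(G) = G

Z(ℤ_71) = ℤ_71


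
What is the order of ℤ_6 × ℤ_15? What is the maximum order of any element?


|ℤ_6 × ℤ_15| = 6 × 15 = 90
Max element order = lcm(6,15) = 30
Cyclic? No (gcd=3)

|ℤ_6×ℤ_15| = 90, max element order = 30


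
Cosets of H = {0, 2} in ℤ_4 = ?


H = {0, 2}, |H| = 2
Number of cosets = |G|/|H| = 4/2 = 2
0 + H = {0, 2}
1 + H = {1, 3}

Cosets: 0+H={0,2}; 1+H={1,3}


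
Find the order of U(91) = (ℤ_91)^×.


U(n) is the group of units mod n; |U(n)| = φ(n)
|U(91)| = φ(91) = 72

|U(91) = (ℤ_91)^×| = 72


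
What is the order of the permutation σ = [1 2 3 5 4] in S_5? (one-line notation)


Cycle decomposition: (4 5)
Cycle lengths: 2
Order = lcm(2) = 2

ord(σ) = 2


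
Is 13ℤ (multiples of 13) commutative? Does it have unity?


13ℤ is a commutative ring under +,× but has no multiplicative identity (1 ∉ 13ℤ); it has no zero divisors, but without unity it is not an integral domain
Commutative: Yes
Integral domain: No
Has unity: No

13ℤ (multiples of 13): Commutative=Yes, Unity=No


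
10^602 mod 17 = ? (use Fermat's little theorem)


Fermat's little theorem: if p is prime and gcd(a,p)=1, then a^(p-1) ≡ 1 (mod p)
p = 17 is prime, gcd(10,17) = 1
Reduce exponent: 602 mod 16 = 10
So 10^602 ≡ 10^10 (mod 17)
10^10 mod 17 = 2

10^602 ≡ 2 (mod 17)


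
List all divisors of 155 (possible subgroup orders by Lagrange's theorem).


Lagrange's theorem: |H| divides |G|
|G| = 155
Divisors of 155: 1, 5, 31, 155

Possible subgroup orders: {1, 5, 31, 155}


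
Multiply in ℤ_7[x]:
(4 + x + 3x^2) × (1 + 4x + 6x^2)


Expand and collect like terms; reduce coefficients mod 7:
x^0: 4·1 = 4 ≡ 4 (mod 7)
x^1: 4·4 + 1·1 = 17 ≡ 3 (mod 7)
x^2: 4·6 + 1·4 + 3·1 = 31 ≡ 3 (mod 7)
x^3: 1·6 + 3·4 = 18 ≡ 4 (mod 7)
x^4: 3·6 = 18 ≡ 4 (mod 7)
Result: 4 + 3x + 3x^2 + 4x^3 + 4x^4

f · g = 4 + 3x + 3x^2 + 4x^3 + 4x^4


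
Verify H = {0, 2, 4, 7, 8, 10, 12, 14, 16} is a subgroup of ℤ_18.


Subgroup test for H = {0, 2, 4, 7, 8, 10, 12, 14, 16} in (ℤ_18, +):
(1) 0 ∈ H? Yes
(2) Closure: for all a,b ∈ H, (a+b) mod 18 ∈ H? No  [counterexample: 2 + 4 = 6 ∉ H]
(3) Inverses: for all a ∈ H, -a mod 18 ∈ H? No

No, H is not a subgroup of ℤ_18


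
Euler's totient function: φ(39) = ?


Factor n: 39 = 3 × 13
φ(n) = n · ∏(1 - 1/p) over distinct primes p | n
φ(39) = 39 · (1 - 1/3) · (1 - 1/13) = 24

φ(39) = 24


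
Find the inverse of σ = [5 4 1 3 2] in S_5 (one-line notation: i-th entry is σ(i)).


To find σ⁻¹, swap domain and range:
σ(1) = 5 → σ⁻¹(5) = 1
σ(2) = 4 → σ⁻¹(4) = 2
σ(3) = 1 → σ⁻¹(1) = 3
σ(4) = 3 → σ⁻¹(3) = 4
σ(5) = 2 → σ⁻¹(2) = 5

σ⁻¹ = [3 5 4 2 1]


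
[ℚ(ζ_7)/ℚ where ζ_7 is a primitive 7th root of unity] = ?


[ℚ(ζ_n):ℚ] = deg Φ_n(x) = φ(n). Here φ(7) = 6

[ℚ(ζ_7)/ℚ where ζ_7 is a primitive 7th root of unity] = 6


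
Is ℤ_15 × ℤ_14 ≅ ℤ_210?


Comparing ℤ_15 × ℤ_14 and ℤ_210:
gcd(15,14) = 1, so ℤ_15 × ℤ_14 ≅ ℤ_210 (CRT)

Yes, ℤ_15 × ℤ_14 ≅ ℤ_210


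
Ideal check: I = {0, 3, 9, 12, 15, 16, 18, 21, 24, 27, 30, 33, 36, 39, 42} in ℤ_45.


Check ideal conditions for I = {0, 3, 9, 12, 15, 16, 18, 21, 24, 27, 30, 33, 36, 39, 42} in ℤ_45:
(1) I is an additive subgroup? No
(2) For r ∈ ℤ_45 and a ∈ I: r·a ∈ I? No  [counterexample: r=2, a=3, r·a mod 45 = 6 ∉ I]

No, I is not an ideal of ℤ_45


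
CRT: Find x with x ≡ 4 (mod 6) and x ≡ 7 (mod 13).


m₁ = 6, m₂ = 13, gcd = 1, so CRT applies. M = m₁·m₂ = 78
Let M₁ = M/m₁ = 13, M₂ = M/m₂ = 6
Find y₁ ≡ M₁⁻¹ (mod m₁): 13⁻¹ ≡ 1 (mod 6)
Find y₂ ≡ M₂⁻¹ (mod m₂): 6⁻¹ ≡ 11 (mod 13)
x = a₁·M₁·y₁ + a₂·M₂·y₂ = 4·13·1 + 7·6·11 = 514
Reduce mod 78: x ≡ 46
Check: 46 mod 6 = 4 ✓, 46 mod 13 = 7 ✓

x ≡ 46 (mod 78)


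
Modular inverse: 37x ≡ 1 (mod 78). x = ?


Use the extended Euclidean algorithm to write 1 = 37·s + 78·t; then s mod 78 is the inverse.
Euclidean algorithm:
  37 = 0·78 + 37
  78 = 2·37 + 4
  37 = 9·4 + 1
  4 = 4·1 + 0
gcd(37,78) = 1
Back-substitution gives: 37·(19) + 78·(-9) = 1
So 37⁻¹ ≡ 19 ≡ 19 (mod 78)
Check: 37 × 19 = 703 ≡ 1 (mod 78) ✓

37⁻¹ ≡ 19 (mod 78)


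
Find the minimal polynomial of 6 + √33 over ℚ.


Let α = 6 + √33. Then α - 6 = √33, so (α - 6)² = 33, giving α² - 12α + 3 = 0. Degree 2 and α ∉ ℚ, so this is the minimal polynomial.

Minimal polynomial: x² - 12x + 3


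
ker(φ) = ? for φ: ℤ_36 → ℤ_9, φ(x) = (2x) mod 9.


Kernel = preimage of identity
ker(φ) = {x ∈ ℤ_36 : 2x ≡ 0 (mod 9)}. Since 9 | 36, φ is well-defined. The kernel is the cyclic subgroup ⟨9⟩ of ℤ_36 (order 4), i.e. {0, 9, 18, 27}

ker(φ) = {0, 9, 18, 27}


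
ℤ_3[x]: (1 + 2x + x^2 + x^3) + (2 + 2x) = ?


Add coefficients mod 3:
x^0: 1 + 2 = 0 (mod 3)
x^1: 2 + 2 = 1 (mod 3)
x^2: 1 + 0 = 1 (mod 3)
x^3: 1 + 0 = 1 (mod 3)
Result: x + x^2 + x^3

f + g = x + x^2 + x^3


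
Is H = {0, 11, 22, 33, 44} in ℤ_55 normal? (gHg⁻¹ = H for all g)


H = {0, 11, 22, 33, 44} in ℤ_55
ℤ_55 is abelian; every subgroup of an abelian group is normal

Yes, normal subgroup


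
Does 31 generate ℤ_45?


g generates ℤ_n iff gcd(g, n) = 1
gcd(31, 45) = 1
Since gcd = 1, 31 is a generator.

Yes, 31 generates ℤ_45


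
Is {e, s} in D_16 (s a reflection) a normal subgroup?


H = {e, s} in D_16 (s a reflection)
r·s·r⁻¹ = sr⁻² ≠ s for n ≥ 3, so {e, s} is not closed under conjugation

No, not a normal subgroup


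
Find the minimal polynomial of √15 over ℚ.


√15 satisfies x² - 15 = 0, irreducible over ℚ since 15 is squarefree

Minimal polynomial: x² - 15


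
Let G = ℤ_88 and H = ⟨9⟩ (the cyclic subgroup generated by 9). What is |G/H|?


|⟨9⟩| = n / gcd(9, 88) = 88 / 1 = 88
H is normal (ℤ_88 is abelian).
|G/H| = |G| / |H| = 88 / 88 = 1

|G/H| = 1


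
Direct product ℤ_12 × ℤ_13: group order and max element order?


|ℤ_12 × ℤ_13| = 12 × 13 = 156
Max element order = lcm(12,13) = 156
Cyclic? Yes (gcd=1)

|ℤ_12×ℤ_13| = 156, max element order = 156


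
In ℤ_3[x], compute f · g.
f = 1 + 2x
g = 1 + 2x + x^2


Expand and collect like terms; reduce coefficients mod 3:
x^0: 1·1 = 1 ≡ 1 (mod 3)
x^1: 1·2 + 2·1 = 4 ≡ 1 (mod 3)
x^2: 1·1 + 2·2 = 5 ≡ 2 (mod 3)
x^3: 2·1 = 2 ≡ 2 (mod 3)
Result: 1 + x + 2x^2 + 2x^3

f · g = 1 + x + 2x^2 + 2x^3


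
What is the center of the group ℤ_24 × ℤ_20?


Z(G) = {g ∈ G | gx = xg for all x ∈ G}
Direct product of abelian groups is abelian, so Z(G) = G

Z(ℤ_24 × ℤ_20) = ℤ_24 × ℤ_20


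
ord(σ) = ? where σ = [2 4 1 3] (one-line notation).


Cycle decomposition: (1 2 4 3)
Cycle lengths: 4
Order = lcm(4) = 4

ord(σ) = 4


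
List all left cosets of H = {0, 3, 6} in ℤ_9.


H = {0, 3, 6}, |H| = 3
Number of cosets = |G|/|H| = 9/3 = 3
0 + H = {0, 3, 6}
1 + H = {1, 4, 7}
2 + H = {2, 5, 8}

Cosets: 0+H={0,3,6}; 1+H={1,4,7}; 2+H={2,5,8}


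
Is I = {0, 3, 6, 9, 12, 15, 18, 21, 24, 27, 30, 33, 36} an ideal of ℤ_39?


Check ideal conditions for I = {0, 3, 6, 9, 12, 15, 18, 21, 24, 27, 30, 33, 36} in ℤ_39:
(1) I is an additive subgroup? Yes
(2) For r ∈ ℤ_39 and a ∈ I: r·a ∈ I? Yes

Yes, I is an ideal of ℤ_39


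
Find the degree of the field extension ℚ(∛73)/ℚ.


∛73 has minimal polynomial x³ - 73 (irreducible over ℚ since 73 is not a perfect cube)

[ℚ(∛73)/ℚ] = 3


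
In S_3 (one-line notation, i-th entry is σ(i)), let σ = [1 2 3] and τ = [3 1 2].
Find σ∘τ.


σ∘τ: apply τ first, then σ
1 →τ 3 →σ 3
2 →τ 1 →σ 1
3 →τ 2 →σ 2

σ∘τ = [3 1 2]


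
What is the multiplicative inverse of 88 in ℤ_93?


Use the extended Euclidean algorithm to write 1 = 88·s + 93·t; then s mod 93 is the inverse.
Euclidean algorithm:
  88 = 0·93 + 88
  93 = 1·88 + 5
  88 = 17·5 + 3
  5 = 1·3 + 2
  3 = 1·2 + 1
  2 = 2·1 + 0
gcd(88,93) = 1
Back-substitution gives: 88·(37) + 93·(-35) = 1
So 88⁻¹ ≡ 37 ≡ 37 (mod 93)
Check: 88 × 37 = 3256 ≡ 1 (mod 93) ✓

88⁻¹ ≡ 37 (mod 93)


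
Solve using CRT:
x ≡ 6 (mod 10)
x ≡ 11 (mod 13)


m₁ = 10, m₂ = 13, gcd = 1, so CRT applies. M = m₁·m₂ = 130
Let M₁ = M/m₁ = 13, M₂ = M/m₂ = 10
Find y₁ ≡ M₁⁻¹ (mod m₁): 13⁻¹ ≡ 7 (mod 10)
Find y₂ ≡ M₂⁻¹ (mod m₂): 10⁻¹ ≡ 4 (mod 13)
x = a₁·M₁·y₁ + a₂·M₂·y₂ = 6·13·7 + 11·10·4 = 986
Reduce mod 130: x ≡ 76
Check: 76 mod 10 = 6 ✓, 76 mod 13 = 11 ✓

x ≡ 76 (mod 130)


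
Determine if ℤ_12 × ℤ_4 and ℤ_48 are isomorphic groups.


Comparing ℤ_12 × ℤ_4 and ℤ_48:
gcd(12,4) = 4 ≠ 1. Max element order in ℤ_12×ℤ_4 is lcm(12,4) = 12 < 48, so it has no element of order 48

No, ℤ_12 × ℤ_4 ≇ ℤ_48


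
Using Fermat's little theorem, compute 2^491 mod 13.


Fermat's little theorem: if p is prime and gcd(a,p)=1, then a^(p-1) ≡ 1 (mod p)
p = 13 is prime, gcd(2,13) = 1
Reduce exponent: 491 mod 12 = 11
So 2^491 ≡ 2^11 (mod 13)
2^11 mod 13 = 7

2^491 ≡ 7 (mod 13)


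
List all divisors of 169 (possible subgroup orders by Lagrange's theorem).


Lagrange's theorem: |H| divides |G|
|G| = 169
Divisors of 169: 1, 13, 169

Possible subgroup orders: {1, 13, 169}


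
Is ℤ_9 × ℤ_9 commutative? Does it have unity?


Direct product ring; commutative with unity (1,1); but (1,0)·(0,1) = (0,0) gives zero divisors, so not an integral domain
Commutative: Yes
Integral domain: No
Has unity: Yes

ℤ_9 × ℤ_9: Commutative=Yes, Unity=Yes


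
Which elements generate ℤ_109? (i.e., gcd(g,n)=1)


g generates ℤ_n iff gcd(g,n) = 1
Prime factors of 109: 109
Generators are g ∈ {1,...,108} not divisible by any of these primes.
Generators: {1, 2, 3, 4, 5, 6, 7, 8, 9, 10, 11, 12, 13, 14, 15, 16, 17, 18, 19, 20, 21, 22, 23, 24, 25, 26, 27, 28, 29, 30, 31, 32, 33, 34, 35, 36, 37, 38, 39, 40, 41, 42, 43, 44, 45, 46, 47, 48, 49, 50, 51, 52, 53, 54, 55, 56, 57, 58, 59, 60, 61, 62, 63, 64, 65, 66, 67, 68, 69, 70, 71, 72, 73, 74, 75, 76, 77, 78, 79, 80, 81, 82, 83, 84, 85, 86, 87, 88, 89, 90, 91, 92, 93, 94, 95, 96, 97, 98, 99, 100, 101, 102, 103, 104, 105, 106, 107, 108}
Number of generators = φ(109) = 108

Generators of ℤ_109 = {1, 2, 3, 4, 5, 6, 7, 8, 9, 10, 11, 12, 13, 14, 15, 16, 17, 18, 19, 20, 21, 22, 23, 24, 25, 26, 27, 28, 29, 30, 31, 32, 33, 34, 35, 36, 37, 38, 39, 40, 41, 42, 43, 44, 45, 46, 47, 48, 49, 50, 51, 52, 53, 54, 55, 56, 57, 58, 59, 60, 61, 62, 63, 64, 65, 66, 67, 68, 69, 70, 71, 72, 73, 74, 75, 76, 77, 78, 79, 80, 81, 82, 83, 84, 85, 86, 87, 88, 89, 90, 91, 92, 93, 94, 95, 96, 97, 98, 99, 100, 101, 102, 103, 104, 105, 106, 107, 108}


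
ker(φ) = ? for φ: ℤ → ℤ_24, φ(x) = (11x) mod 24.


Kernel = preimage of identity
ker(φ) = {x ∈ ℤ : 11x ≡ 0 (mod 24)}. gcd(11,24) = 1, so 11x ≡ 0 (mod 24) ⟺ x ≡ 0 (mod 24/1 = 24). Hence ker(φ) = 24ℤ

ker(φ) = 24ℤ


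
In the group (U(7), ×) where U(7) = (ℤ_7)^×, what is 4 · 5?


Operation: multiplication mod 7
4 · 5 = (a × b) mod 7 with a = 4, b = 5

4 · 5 = 6


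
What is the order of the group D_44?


|D_n| = 2n (n rotations and n reflections)
|D_44| = 2×44 = 88

|D_44| = 88


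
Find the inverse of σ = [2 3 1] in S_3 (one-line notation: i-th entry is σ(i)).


To find σ⁻¹, swap domain and range:
σ(1) = 2 → σ⁻¹(2) = 1
σ(2) = 3 → σ⁻¹(3) = 2
σ(3) = 1 → σ⁻¹(1) = 3

σ⁻¹ = [3 1 2]


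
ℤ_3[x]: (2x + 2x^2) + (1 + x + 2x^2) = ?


Add coefficients mod 3:
x^0: 0 + 1 = 1 (mod 3)
x^1: 2 + 1 = 0 (mod 3)
x^2: 2 + 2 = 1 (mod 3)
Result: 1 + x^2

f + g = 1 + x^2


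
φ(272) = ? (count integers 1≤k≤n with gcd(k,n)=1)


Factor n: 272 = 2^4 × 17
φ(n) = n · ∏(1 - 1/p) over distinct primes p | n
φ(272) = 272 · (1 - 1/2) · (1 - 1/17) = 128

φ(272) = 128


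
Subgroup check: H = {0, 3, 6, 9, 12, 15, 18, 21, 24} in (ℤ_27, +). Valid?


Subgroup test for H = {0, 3, 6, 9, 12, 15, 18, 21, 24} in (ℤ_27, +):
(1) 0 ∈ H? Yes
(2) Closure: for all a,b ∈ H, (a+b) mod 27 ∈ H? Yes
(3) Inverses: for all a ∈ H, -a mod 27 ∈ H? Yes

Yes, H is a subgroup of ℤ_27


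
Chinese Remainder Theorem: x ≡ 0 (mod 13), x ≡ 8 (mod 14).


m₁ = 13, m₂ = 14, gcd = 1, so CRT applies. M = m₁·m₂ = 182
Let M₁ = M/m₁ = 14, M₂ = M/m₂ = 13
Find y₁ ≡ M₁⁻¹ (mod m₁): 14⁻¹ ≡ 1 (mod 13)
Find y₂ ≡ M₂⁻¹ (mod m₂): 13⁻¹ ≡ 13 (mod 14)
x = a₁·M₁·y₁ + a₂·M₂·y₂ = 0·14·1 + 8·13·13 = 1352
Reduce mod 182: x ≡ 78
Check: 78 mod 13 = 0 ✓, 78 mod 14 = 8 ✓

x ≡ 78 (mod 182)


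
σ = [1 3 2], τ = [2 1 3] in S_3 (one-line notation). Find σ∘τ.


σ∘τ: apply τ first, then σ
1 →τ 2 →σ 3
2 →τ 1 →σ 1
3 →τ 3 →σ 2

σ∘τ = [3 1 2]


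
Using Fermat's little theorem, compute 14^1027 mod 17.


Fermat's little theorem: if p is prime and gcd(a,p)=1, then a^(p-1) ≡ 1 (mod p)
p = 17 is prime, gcd(14,17) = 1
Reduce exponent: 1027 mod 16 = 3
So 14^1027 ≡ 14^3 (mod 17)
14^3 mod 17 = 7

14^1027 ≡ 7 (mod 17)


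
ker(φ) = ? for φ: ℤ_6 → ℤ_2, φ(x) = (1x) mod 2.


Kernel = preimage of identity
ker(φ) = {x ∈ ℤ_6 : 1x ≡ 0 (mod 2)}. Since 2 | 6, φ is well-defined. The kernel is the cyclic subgroup ⟨2⟩ of ℤ_6 (order 3), i.e. {0, 2, 4}

ker(φ) = {0, 2, 4}


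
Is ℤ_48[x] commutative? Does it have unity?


ℤ_48 has zero divisors (2·24 ≡ 0), and these lift to constant zero divisors in ℤ_48[x]; so not an integral domain
Commutative: Yes
Integral domain: No
Has unity: Yes

ℤ_48[x]: Commutative=Yes, Unity=Yes


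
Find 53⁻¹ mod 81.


Use the extended Euclidean algorithm to write 1 = 53·s + 81·t; then s mod 81 is the inverse.
Euclidean algorithm:
  53 = 0·81 + 53
  81 = 1·53 + 28
  53 = 1·28 + 25
  28 = 1·25 + 3
  25 = 8·3 + 1
  3 = 3·1 + 0
gcd(53,81) = 1
Back-substitution gives: 53·(26) + 81·(-17) = 1
So 53⁻¹ ≡ 26 ≡ 26 (mod 81)
Check: 53 × 26 = 1378 ≡ 1 (mod 81) ✓

53⁻¹ ≡ 26 (mod 81)


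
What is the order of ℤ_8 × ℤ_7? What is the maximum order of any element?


|ℤ_8 × ℤ_7| = 8 × 7 = 56
Max element order = lcm(8,7) = 56
Cyclic? Yes (gcd=1)

|ℤ_8×ℤ_7| = 56, max element order = 56


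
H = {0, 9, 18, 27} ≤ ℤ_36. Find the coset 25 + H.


25 + H = {25 + h (mod 36) : h ∈ H}
25+0=25, 25+9=34, 25+18=7, 25+27=16
25 + H = {7, 16, 25, 34} = 7 + H

25 + H = {7, 16, 25, 34}


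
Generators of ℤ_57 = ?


g generates ℤ_n iff gcd(g,n) = 1
Prime factors of 57: 3, 19
Generators are g ∈ {1,...,56} not divisible by any of these primes.
Generators: {1, 2, 4, 5, 7, 8, 10, 11, 13, 14, 16, 17, 20, 22, 23, 25, 26, 28, 29, 31, 32, 34, 35, 37, 40, 41, 43, 44, 46, 47, 49, 50, 52, 53, 55, 56}
Number of generators = φ(57) = 36

Generators of ℤ_57 = {1, 2, 4, 5, 7, 8, 10, 11, 13, 14, 16, 17, 20, 22, 23, 25, 26, 28, 29, 31, 32, 34, 35, 37, 40, 41, 43, 44, 46, 47, 49, 50, 52, 53, 55, 56}


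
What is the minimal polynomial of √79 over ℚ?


√79 satisfies x² - 79 = 0, irreducible over ℚ since 79 is squarefree

Minimal polynomial: x² - 79


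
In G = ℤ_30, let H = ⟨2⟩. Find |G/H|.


|⟨2⟩| = n / gcd(2, 30) = 30 / 2 = 15
H is normal (ℤ_30 is abelian).
|G/H| = |G| / |H| = 30 / 15 = 2

|G/H| = 2


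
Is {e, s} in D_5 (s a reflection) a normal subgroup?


H = {e, s} in D_5 (s a reflection)
r·s·r⁻¹ = sr⁻² ≠ s for n ≥ 3, so {e, s} is not closed under conjugation

No, not a normal subgroup


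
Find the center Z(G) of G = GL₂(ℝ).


Z(G) = {g ∈ G | gx = xg for all x ∈ G}
Only scalar multiples of the identity commute with all invertible matrices

Z(GL₂(ℝ)) = {aI : a ∈ ℝ, a ≠ 0}


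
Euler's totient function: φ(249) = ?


Factor n: 249 = 3 × 83
φ(n) = n · ∏(1 - 1/p) over distinct primes p | n
φ(249) = 249 · (1 - 1/3) · (1 - 1/83) = 164

φ(249) = 164


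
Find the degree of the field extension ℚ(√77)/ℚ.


√77 has minimal polynomial x² - 77 (irreducible over ℚ since 77 is squarefree)

[ℚ(√77)/ℚ] = 2


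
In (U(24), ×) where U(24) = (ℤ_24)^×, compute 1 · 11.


Operation: multiplication mod 24
1 · 11 = (a × b) mod 24 with a = 1, b = 11

1 · 11 = 11


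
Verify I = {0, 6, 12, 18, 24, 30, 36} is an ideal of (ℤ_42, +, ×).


Check ideal conditions for I = {0, 6, 12, 18, 24, 30, 36} in ℤ_42:
(1) I is an additive subgroup? Yes
(2) For r ∈ ℤ_42 and a ∈ I: r·a ∈ I? Yes

Yes, I is an ideal of ℤ_42


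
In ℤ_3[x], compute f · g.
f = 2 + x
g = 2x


Expand and collect like terms; reduce coefficients mod 3:
x^0: 2·0 = 0 ≡ 0 (mod 3)
x^1: 2·2 + 1·0 = 4 ≡ 1 (mod 3)
x^2: 1·2 = 2 ≡ 2 (mod 3)
Result: x + 2x^2

f · g = x + 2x^2


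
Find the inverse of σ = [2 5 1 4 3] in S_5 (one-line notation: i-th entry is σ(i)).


To find σ⁻¹, swap domain and range:
σ(1) = 2 → σ⁻¹(2) = 1
σ(2) = 5 → σ⁻¹(5) = 2
σ(3) = 1 → σ⁻¹(1) = 3
σ(4) = 4 → σ⁻¹(4) = 4
σ(5) = 3 → σ⁻¹(3) = 5

σ⁻¹ = [3 1 5 4 2]


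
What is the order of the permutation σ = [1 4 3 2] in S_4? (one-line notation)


Cycle decomposition: (2 4)
Cycle lengths: 2
Order = lcm(2) = 2

ord(σ) = 2


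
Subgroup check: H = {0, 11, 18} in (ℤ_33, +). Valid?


Subgroup test for H = {0, 11, 18} in (ℤ_33, +):
(1) 0 ∈ H? Yes
(2) Closure: for all a,b ∈ H, (a+b) mod 33 ∈ H? No  [counterexample: 11 + 11 = 22 ∉ H]
(3) Inverses: for all a ∈ H, -a mod 33 ∈ H? No

No, H is not a subgroup of ℤ_33


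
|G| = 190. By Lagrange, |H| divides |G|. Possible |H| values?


Lagrange's theorem: |H| divides |G|
|G| = 190
Divisors of 190: 1, 2, 5, 10, 19, 38, 95, 190

Possible subgroup orders: {1, 2, 5, 10, 19, 38, 95, 190}


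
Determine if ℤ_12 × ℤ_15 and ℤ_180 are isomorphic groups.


Comparing ℤ_12 × ℤ_15 and ℤ_180:
gcd(12,15) = 3 ≠ 1. Max element order in ℤ_12×ℤ_15 is lcm(12,15) = 60 < 180, so it has no element of order 180

No, ℤ_12 × ℤ_15 ≇ ℤ_180


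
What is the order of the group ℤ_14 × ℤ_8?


|A × B| = |A| · |B|
|ℤ_14 × ℤ_8| = 14 × 8 = 112

|ℤ_14 × ℤ_8| = 112


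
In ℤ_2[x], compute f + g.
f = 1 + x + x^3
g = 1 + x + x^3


Add coefficients mod 2:
x^0: 1 + 1 = 0 (mod 2)
x^1: 1 + 1 = 0 (mod 2)
x^2: 0 + 0 = 0 (mod 2)
x^3: 1 + 1 = 0 (mod 2)
Result: 0

f + g = 0


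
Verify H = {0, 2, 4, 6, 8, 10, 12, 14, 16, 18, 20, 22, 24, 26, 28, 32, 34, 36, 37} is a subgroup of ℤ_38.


Subgroup test for H = {0, 2, 4, 6, 8, 10, 12, 14, 16, 18, 20, 22, 24, 26, 28, 32, 34, 36, 37} in (ℤ_38, +):
(1) 0 ∈ H? Yes
(2) Closure: for all a,b ∈ H, (a+b) mod 38 ∈ H? No  [counterexample: 2 + 28 = 30 ∉ H]
(3) Inverses: for all a ∈ H, -a mod 38 ∈ H? No

No, H is not a subgroup of ℤ_38


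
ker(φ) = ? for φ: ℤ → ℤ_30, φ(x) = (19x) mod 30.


Kernel = preimage of identity
ker(φ) = {x ∈ ℤ : 19x ≡ 0 (mod 30)}. gcd(19,30) = 1, so 19x ≡ 0 (mod 30) ⟺ x ≡ 0 (mod 30/1 = 30). Hence ker(φ) = 30ℤ

ker(φ) = 30ℤ


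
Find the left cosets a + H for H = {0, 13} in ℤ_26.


H = {0, 13}, |H| = 2
Number of cosets = |G|/|H| = 26/2 = 13
0 + H = {0, 13}
1 + H = {1, 14}
2 + H = {2, 15}
3 + H = {3, 16}
4 + H = {4, 17}
5 + H = {5, 18}
6 + H = {6, 19}
7 + H = {7, 20}
8 + H = {8, 21}
9 + H = {9, 22}
10 + H = {10, 23}
11 + H = {11, 24}
12 + H = {12, 25}

Cosets: 0+H={0,13}; 1+H={1,14}; 2+H={2,15}; 3+H={3,16}; 4+H={4,17}; 5+H={5,18}; 6+H={6,19}; 7+H={7,20}; 8+H={8,21}; 9+H={9,22}; 10+H={10,23}; 11+H={11,24}; 12+H={12,25}


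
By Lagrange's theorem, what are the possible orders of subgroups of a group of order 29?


Lagrange's theorem: |H| divides |G|
|G| = 29
Divisors of 29: 1, 29

Possible subgroup orders: {1, 29}


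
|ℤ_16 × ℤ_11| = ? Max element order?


|ℤ_16 × ℤ_11| = 16 × 11 = 176
Max element order = lcm(16,11) = 176
Cyclic? Yes (gcd=1)

|ℤ_16×ℤ_11| = 176, max element order = 176


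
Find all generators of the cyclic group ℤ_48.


g generates ℤ_n iff gcd(g,n) = 1
Prime factors of 48: 2, 3
Generators are g ∈ {1,...,47} not divisible by any of these primes.
Generators: {1, 5, 7, 11, 13, 17, 19, 23, 25, 29, 31, 35, 37, 41, 43, 47}
Number of generators = φ(48) = 16

Generators of ℤ_48 = {1, 5, 7, 11, 13, 17, 19, 23, 25, 29, 31, 35, 37, 41, 43, 47}


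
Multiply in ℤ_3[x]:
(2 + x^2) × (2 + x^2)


Expand and collect like terms; reduce coefficients mod 3:
x^0: 2·2 = 4 ≡ 1 (mod 3)
x^1: 2·0 + 0·2 = 0 ≡ 0 (mod 3)
x^2: 2·1 + 0·0 + 1·2 = 4 ≡ 1 (mod 3)
x^3: 0·1 + 1·0 = 0 ≡ 0 (mod 3)
x^4: 1·1 = 1 ≡ 1 (mod 3)
Result: 1 + x^2 + x^4

f · g = 1 + x^2 + x^4
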